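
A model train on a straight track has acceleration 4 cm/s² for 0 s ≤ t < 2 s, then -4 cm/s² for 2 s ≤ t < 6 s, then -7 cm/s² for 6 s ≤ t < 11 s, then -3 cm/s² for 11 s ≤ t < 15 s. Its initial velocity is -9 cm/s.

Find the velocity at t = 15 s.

-64 cm/s

Δv equals the area under the a-t graph; then v = v₀ + Δv.
0–2 s: 4 × 2 = 8 cm/s
2–6 s: -4 × 4 = -16 cm/s
6–11 s: -7 × 5 = -35 cm/s
11–15 s: -3 × 4 = -12 cm/s
Δv = -55 cm/s, so v(15) = -9 + (-55) = -64 cm/s.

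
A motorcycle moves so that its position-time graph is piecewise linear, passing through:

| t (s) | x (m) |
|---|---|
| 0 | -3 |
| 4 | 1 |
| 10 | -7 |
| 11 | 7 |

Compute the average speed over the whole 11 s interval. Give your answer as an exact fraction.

Average speed = (total path length)/(elapsed time); on a piecewise-linear x-t graph the path length is Σ|Δx|.
0–4 s: |Δx| = |1 − -3| = 4 m
4–10 s: |Δx| = |-7 − 1| = 8 m
10–11 s: |Δx| = |7 − -7| = 14 m
Total path = 26 m; average speed = 26/11 = 26/11 m/s.

26/11 m/s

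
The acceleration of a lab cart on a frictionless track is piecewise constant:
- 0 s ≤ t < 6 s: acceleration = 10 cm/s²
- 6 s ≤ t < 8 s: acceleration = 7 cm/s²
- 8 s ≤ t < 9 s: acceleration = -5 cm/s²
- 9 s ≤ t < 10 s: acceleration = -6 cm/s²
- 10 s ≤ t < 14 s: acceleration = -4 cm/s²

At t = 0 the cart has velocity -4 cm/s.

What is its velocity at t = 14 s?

Δv equals the area under the a-t graph; then v = v₀ + Δv.
0–6 s: 10 × 6 = 60 cm/s
6–8 s: 7 × 2 = 14 cm/s
8–9 s: -5 × 1 = -5 cm/s
9–10 s: -6 × 1 = -6 cm/s
10–14 s: -4 × 4 = -16 cm/s
Δv = 47 cm/s, so v(14) = -4 + (47) = 43 cm/s.

43 cm/s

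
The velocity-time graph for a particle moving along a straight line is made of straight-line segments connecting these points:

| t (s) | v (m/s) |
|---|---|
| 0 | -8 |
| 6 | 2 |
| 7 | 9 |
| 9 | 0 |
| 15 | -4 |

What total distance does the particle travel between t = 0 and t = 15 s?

Total distance travelled is ∫|v| dt — sum the magnitudes of each area piece.
0–6 s: v = 0 at t = 4.8 s; triangle areas 19.2 + 1.2 = 20.4 m
6–7 s: |½(2 + 9)(1)| = 5.5 m
7–9 s: |½(9 + 0)(2)| = 9 m
9–15 s: |½(0 + -4)(6)| = 12 m
Total distance = 46.9 m

46.9 m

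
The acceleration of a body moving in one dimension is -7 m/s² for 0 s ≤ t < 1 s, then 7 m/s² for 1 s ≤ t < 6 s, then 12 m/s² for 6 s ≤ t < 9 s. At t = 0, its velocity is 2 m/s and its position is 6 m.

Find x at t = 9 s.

On each constant-a segment, Δv = aΔt and Δx = v₀Δt + ½aΔt²; chain segment to segment.
0–1 s: v starts 2 m/s; Δx = 2·1 + ½·-7·1² = -1.5 m; v ends -5 m/s.
1–6 s: v starts -5 m/s; Δx = -5·5 + ½·7·5² = 62.5 m; v ends 30 m/s.
6–9 s: v starts 30 m/s; Δx = 30·3 + ½·12·3² = 144 m; v ends 66 m/s.
x(9) = 6 + Σ Δx = 211 m.

211 m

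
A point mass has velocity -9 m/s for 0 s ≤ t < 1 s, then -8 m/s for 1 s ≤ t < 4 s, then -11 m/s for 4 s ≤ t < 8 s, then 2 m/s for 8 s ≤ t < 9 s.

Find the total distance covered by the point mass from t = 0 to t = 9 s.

Distance (not displacement) is the total path length: add the absolute areas under v-t.
0–1 s: |-9| × 1 = 9 m
1–4 s: |-8| × 3 = 24 m
4–8 s: |-11| × 4 = 44 m
8–9 s: |2| × 1 = 2 m
Total distance = 79 m

79 m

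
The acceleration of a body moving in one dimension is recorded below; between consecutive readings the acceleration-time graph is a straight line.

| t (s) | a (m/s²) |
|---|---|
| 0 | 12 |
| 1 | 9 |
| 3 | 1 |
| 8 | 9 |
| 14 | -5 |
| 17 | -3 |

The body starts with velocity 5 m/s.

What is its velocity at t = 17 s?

50.5 m/s

Δv equals the area under the a-t graph; then v = v₀ + Δv.
0–1 s: ½(12 + 9)(1) = 10.5 m/s
1–3 s: ½(9 + 1)(2) = 10 m/s
3–8 s: ½(1 + 9)(5) = 25 m/s
8–14 s: ½(9 + -5)(6) = 12 m/s
14–17 s: ½(-5 + -3)(3) = -12 m/s
Δv = 45.5 m/s, so v(17) = 5 + (45.5) = 50.5 m/s.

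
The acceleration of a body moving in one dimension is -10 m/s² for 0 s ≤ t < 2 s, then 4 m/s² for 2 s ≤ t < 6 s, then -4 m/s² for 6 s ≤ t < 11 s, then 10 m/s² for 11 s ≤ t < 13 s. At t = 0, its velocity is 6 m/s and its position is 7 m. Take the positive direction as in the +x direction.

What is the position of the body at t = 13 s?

On each constant-a segment, Δv = aΔt and Δx = v₀Δt + ½aΔt²; chain segment to segment.
0–2 s: v starts 6 m/s; Δx = 6·2 + ½·-10·2² = -8 m; v ends -14 m/s.
2–6 s: v starts -14 m/s; Δx = -14·4 + ½·4·4² = -24 m; v ends 2 m/s.
6–11 s: v starts 2 m/s; Δx = 2·5 + ½·-4·5² = -40 m; v ends -18 m/s.
11–13 s: v starts -18 m/s; Δx = -18·2 + ½·10·2² = -16 m; v ends 2 m/s.
x(13) = 7 + Σ Δx = -81 m.

-81 m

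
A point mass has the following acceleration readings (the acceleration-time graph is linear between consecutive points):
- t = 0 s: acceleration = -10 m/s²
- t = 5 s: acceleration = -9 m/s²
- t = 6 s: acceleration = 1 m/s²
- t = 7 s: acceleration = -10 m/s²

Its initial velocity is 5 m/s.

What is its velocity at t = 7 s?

-51 m/s

Δv equals the area under the a-t graph; then v = v₀ + Δv.
0–5 s: ½(-10 + -9)(5) = -47.5 m/s
5–6 s: ½(-9 + 1)(1) = -4 m/s
6–7 s: ½(1 + -10)(1) = -4.5 m/s
Δv = -56 m/s, so v(7) = 5 + (-56) = -51 m/s.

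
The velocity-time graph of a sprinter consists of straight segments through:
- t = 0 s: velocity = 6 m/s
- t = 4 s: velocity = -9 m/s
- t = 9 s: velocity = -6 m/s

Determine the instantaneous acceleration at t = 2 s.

-3.75 m/s²

Acceleration is the slope of the v-t graph on 0–4 s: (-9 − 6)/(4 − 0) = -3.75 m/s².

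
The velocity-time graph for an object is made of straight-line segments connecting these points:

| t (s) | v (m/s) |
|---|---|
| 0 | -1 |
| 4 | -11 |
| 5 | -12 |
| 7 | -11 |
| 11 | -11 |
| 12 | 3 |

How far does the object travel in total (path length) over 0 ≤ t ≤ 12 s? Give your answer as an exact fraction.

Total distance travelled is ∫|v| dt — sum the magnitudes of each area piece.
0–4 s: |½(-1 + -11)(4)| = 24 m
4–5 s: |½(-11 + -12)(1)| = 11.5 m
5–7 s: |½(-12 + -11)(2)| = 23 m
7–11 s: |-11| × 4 = 44 m
11–12 s: v = 0 at t = 165/14 s; triangle areas 121/28 + 9/28 = 65/14 m
Total distance = 750/7 m

750/7 m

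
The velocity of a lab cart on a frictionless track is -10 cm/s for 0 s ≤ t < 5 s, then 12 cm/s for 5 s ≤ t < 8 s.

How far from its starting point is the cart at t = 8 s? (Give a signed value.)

-14 cm

Net displacement equals the area under the velocity-time graph (areas below the axis count negative).
0–5 s: -10 × 5 = -50 cm
5–8 s: 12 × 3 = 36 cm
Net displacement = -14 cm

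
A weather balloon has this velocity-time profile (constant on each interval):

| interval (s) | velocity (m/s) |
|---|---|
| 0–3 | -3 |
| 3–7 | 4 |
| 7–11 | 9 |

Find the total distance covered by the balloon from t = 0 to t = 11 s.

Total distance travelled is ∫|v| dt — sum the magnitudes of each area piece.
0–3 s: |-3| × 3 = 9 m
3–7 s: |4| × 4 = 16 m
7–11 s: |9| × 4 = 36 m
Total distance = 61 m

61 m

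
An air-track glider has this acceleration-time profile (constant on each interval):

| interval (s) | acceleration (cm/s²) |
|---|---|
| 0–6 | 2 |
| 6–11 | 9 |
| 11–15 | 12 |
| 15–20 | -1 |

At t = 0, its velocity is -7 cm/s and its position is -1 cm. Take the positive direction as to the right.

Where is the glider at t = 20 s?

904 cm

On each constant-a segment, Δv = aΔt and Δx = v₀Δt + ½aΔt²; chain segment to segment.
0–6 s: v starts -7 cm/s; Δx = -7·6 + ½·2·6² = -6 cm; v ends 5 cm/s.
6–11 s: v starts 5 cm/s; Δx = 5·5 + ½·9·5² = 137.5 cm; v ends 50 cm/s.
11–15 s: v starts 50 cm/s; Δx = 50·4 + ½·12·4² = 296 cm; v ends 98 cm/s.
15–20 s: v starts 98 cm/s; Δx = 98·5 + ½·-1·5² = 477.5 cm; v ends 93 cm/s.
x(20) = -1 + Σ Δx = 904 cm.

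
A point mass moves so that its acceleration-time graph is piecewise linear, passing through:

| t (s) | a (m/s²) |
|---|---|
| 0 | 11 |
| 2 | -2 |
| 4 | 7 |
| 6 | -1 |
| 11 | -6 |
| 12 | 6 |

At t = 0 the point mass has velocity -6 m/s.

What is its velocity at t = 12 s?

-3.5 m/s

Δv equals the area under the a-t graph; then v = v₀ + Δv.
0–2 s: ½(11 + -2)(2) = 9 m/s
2–4 s: ½(-2 + 7)(2) = 5 m/s
4–6 s: ½(7 + -1)(2) = 6 m/s
6–11 s: ½(-1 + -6)(5) = -17.5 m/s
11–12 s: ½(-6 + 6)(1) = 0 m/s
Δv = 2.5 m/s, so v(12) = -6 + (2.5) = -3.5 m/s.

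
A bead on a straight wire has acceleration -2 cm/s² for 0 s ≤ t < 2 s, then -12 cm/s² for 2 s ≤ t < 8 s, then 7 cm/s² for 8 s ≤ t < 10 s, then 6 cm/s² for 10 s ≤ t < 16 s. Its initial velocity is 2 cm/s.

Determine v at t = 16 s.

Δv equals the area under the a-t graph; then v = v₀ + Δv.
0–2 s: -2 × 2 = -4 cm/s
2–8 s: -12 × 6 = -72 cm/s
8–10 s: 7 × 2 = 14 cm/s
10–16 s: 6 × 6 = 36 cm/s
Δv = -26 cm/s, so v(16) = 2 + (-26) = -24 cm/s.

-24 cm/s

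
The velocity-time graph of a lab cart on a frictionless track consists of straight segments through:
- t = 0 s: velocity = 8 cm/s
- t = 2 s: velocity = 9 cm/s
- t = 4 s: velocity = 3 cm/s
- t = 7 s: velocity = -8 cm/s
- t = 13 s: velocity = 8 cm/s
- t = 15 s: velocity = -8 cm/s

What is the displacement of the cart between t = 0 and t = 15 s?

Displacement is the signed area under the v-t curve.
0–2 s: ½(8 + 9)(2) = 17 cm
2–4 s: ½(9 + 3)(2) = 12 cm
4–7 s: ½(3 + -8)(3) = -7.5 cm
7–13 s: ½(-8 + 8)(6) = 0 cm
13–15 s: ½(8 + -8)(2) = 0 cm
Net displacement = 21.5 cm

21.5 cm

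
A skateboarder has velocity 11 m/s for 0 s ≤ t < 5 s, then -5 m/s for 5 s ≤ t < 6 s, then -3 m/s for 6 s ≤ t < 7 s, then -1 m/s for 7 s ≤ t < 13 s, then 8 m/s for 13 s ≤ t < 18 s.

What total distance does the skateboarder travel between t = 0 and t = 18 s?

109 m

Distance (not displacement) is the total path length: add the absolute areas under v-t.
0–5 s: |11| × 5 = 55 m
5–6 s: |-5| × 1 = 5 m
6–7 s: |-3| × 1 = 3 m
7–13 s: |-1| × 6 = 6 m
13–18 s: |8| × 5 = 40 m
Total distance = 109 m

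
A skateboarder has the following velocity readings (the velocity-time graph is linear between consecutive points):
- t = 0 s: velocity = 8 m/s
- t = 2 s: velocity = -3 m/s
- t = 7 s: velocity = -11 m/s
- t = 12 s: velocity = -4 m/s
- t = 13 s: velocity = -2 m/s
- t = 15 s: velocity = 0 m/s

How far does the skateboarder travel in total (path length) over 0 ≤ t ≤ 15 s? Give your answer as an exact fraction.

Total distance travelled is ∫|v| dt — sum the magnitudes of each area piece.
0–2 s: v = 0 at t = 16/11 s; triangle areas 64/11 + 9/11 = 73/11 m
2–7 s: |½(-3 + -11)(5)| = 35 m
7–12 s: |½(-11 + -4)(5)| = 37.5 m
12–13 s: |½(-4 + -2)(1)| = 3 m
13–15 s: |½(-2 + 0)(2)| = 2 m
Total distance = 1851/22 m

1851/22 m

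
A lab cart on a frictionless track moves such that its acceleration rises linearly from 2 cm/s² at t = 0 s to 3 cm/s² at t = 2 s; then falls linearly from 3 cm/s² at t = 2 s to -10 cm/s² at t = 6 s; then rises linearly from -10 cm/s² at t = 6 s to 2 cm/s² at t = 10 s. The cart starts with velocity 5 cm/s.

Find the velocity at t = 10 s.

-20 cm/s

Δv equals the area under the a-t graph; then v = v₀ + Δv.
0–2 s: ½(2 + 3)(2) = 5 cm/s
2–6 s: ½(3 + -10)(4) = -14 cm/s
6–10 s: ½(-10 + 2)(4) = -16 cm/s
Δv = -25 cm/s, so v(10) = 5 + (-25) = -20 cm/s.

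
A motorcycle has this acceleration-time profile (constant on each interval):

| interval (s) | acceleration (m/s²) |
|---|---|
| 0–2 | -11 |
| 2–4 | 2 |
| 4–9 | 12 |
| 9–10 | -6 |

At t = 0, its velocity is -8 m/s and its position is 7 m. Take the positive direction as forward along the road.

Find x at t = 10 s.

-36 m

On each constant-a segment, Δv = aΔt and Δx = v₀Δt + ½aΔt²; chain segment to segment.
0–2 s: v starts -8 m/s; Δx = -8·2 + ½·-11·2² = -38 m; v ends -30 m/s.
2–4 s: v starts -30 m/s; Δx = -30·2 + ½·2·2² = -56 m; v ends -26 m/s.
4–9 s: v starts -26 m/s; Δx = -26·5 + ½·12·5² = 20 m; v ends 34 m/s.
9–10 s: v starts 34 m/s; Δx = 34·1 + ½·-6·1² = 31 m; v ends 28 m/s.
x(10) = 7 + Σ Δx = -36 m.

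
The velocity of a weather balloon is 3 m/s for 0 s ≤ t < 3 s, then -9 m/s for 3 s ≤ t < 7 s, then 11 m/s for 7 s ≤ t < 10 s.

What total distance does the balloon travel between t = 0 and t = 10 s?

Distance (not displacement) is the total path length: add the absolute areas under v-t.
0–3 s: |3| × 3 = 9 m
3–7 s: |-9| × 4 = 36 m
7–10 s: |11| × 3 = 33 m
Total distance = 78 m

78 m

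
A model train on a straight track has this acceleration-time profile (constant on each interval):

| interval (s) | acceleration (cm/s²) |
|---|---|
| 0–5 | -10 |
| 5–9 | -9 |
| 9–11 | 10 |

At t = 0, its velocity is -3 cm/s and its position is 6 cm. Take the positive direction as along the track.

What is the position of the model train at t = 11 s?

On each constant-a segment, Δv = aΔt and Δx = v₀Δt + ½aΔt²; chain segment to segment.
0–5 s: v starts -3 cm/s; Δx = -3·5 + ½·-10·5² = -140 cm; v ends -53 cm/s.
5–9 s: v starts -53 cm/s; Δx = -53·4 + ½·-9·4² = -284 cm; v ends -89 cm/s.
9–11 s: v starts -89 cm/s; Δx = -89·2 + ½·10·2² = -158 cm; v ends -69 cm/s.
x(11) = 6 + Σ Δx = -576 cm.

-576 cm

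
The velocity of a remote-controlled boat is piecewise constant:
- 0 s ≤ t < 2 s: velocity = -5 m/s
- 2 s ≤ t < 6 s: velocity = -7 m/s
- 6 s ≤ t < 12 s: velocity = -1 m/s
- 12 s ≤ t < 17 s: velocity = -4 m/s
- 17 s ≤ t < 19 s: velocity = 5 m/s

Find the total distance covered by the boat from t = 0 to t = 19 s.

74 m

Total distance travelled is ∫|v| dt — sum the magnitudes of each area piece.
0–2 s: |-5| × 2 = 10 m
2–6 s: |-7| × 4 = 28 m
6–12 s: |-1| × 6 = 6 m
12–17 s: |-4| × 5 = 20 m
17–19 s: |5| × 2 = 10 m
Total distance = 74 m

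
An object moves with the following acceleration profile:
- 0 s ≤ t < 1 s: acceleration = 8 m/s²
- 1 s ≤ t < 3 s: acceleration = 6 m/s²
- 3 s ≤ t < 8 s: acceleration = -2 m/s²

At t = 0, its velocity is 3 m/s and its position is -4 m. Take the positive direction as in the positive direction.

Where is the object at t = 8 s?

On each constant-a segment, Δv = aΔt and Δx = v₀Δt + ½aΔt²; chain segment to segment.
0–1 s: v starts 3 m/s; Δx = 3·1 + ½·8·1² = 7 m; v ends 11 m/s.
1–3 s: v starts 11 m/s; Δx = 11·2 + ½·6·2² = 34 m; v ends 23 m/s.
3–8 s: v starts 23 m/s; Δx = 23·5 + ½·-2·5² = 90 m; v ends 13 m/s.
x(8) = -4 + Σ Δx = 127 m.

127 m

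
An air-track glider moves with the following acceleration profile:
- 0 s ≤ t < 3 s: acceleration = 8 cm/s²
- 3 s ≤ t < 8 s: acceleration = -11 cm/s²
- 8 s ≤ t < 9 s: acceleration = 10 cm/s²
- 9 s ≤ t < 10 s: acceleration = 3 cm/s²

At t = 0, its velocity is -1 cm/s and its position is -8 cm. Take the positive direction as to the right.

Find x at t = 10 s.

On each constant-a segment, Δv = aΔt and Δx = v₀Δt + ½aΔt²; chain segment to segment.
0–3 s: v starts -1 cm/s; Δx = -1·3 + ½·8·3² = 33 cm; v ends 23 cm/s.
3–8 s: v starts 23 cm/s; Δx = 23·5 + ½·-11·5² = -22.5 cm; v ends -32 cm/s.
8–9 s: v starts -32 cm/s; Δx = -32·1 + ½·10·1² = -27 cm; v ends -22 cm/s.
9–10 s: v starts -22 cm/s; Δx = -22·1 + ½·3·1² = -20.5 cm; v ends -19 cm/s.
x(10) = -8 + Σ Δx = -45 cm.

-45 cm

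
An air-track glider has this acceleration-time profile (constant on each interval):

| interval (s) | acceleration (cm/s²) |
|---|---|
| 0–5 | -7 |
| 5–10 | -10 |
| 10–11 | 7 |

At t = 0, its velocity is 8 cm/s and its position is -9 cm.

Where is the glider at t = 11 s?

On each constant-a segment, Δv = aΔt and Δx = v₀Δt + ½aΔt²; chain segment to segment.
0–5 s: v starts 8 cm/s; Δx = 8·5 + ½·-7·5² = -47.5 cm; v ends -27 cm/s.
5–10 s: v starts -27 cm/s; Δx = -27·5 + ½·-10·5² = -260 cm; v ends -77 cm/s.
10–11 s: v starts -77 cm/s; Δx = -77·1 + ½·7·1² = -73.5 cm; v ends -70 cm/s.
x(11) = -9 + Σ Δx = -390 cm.

-390 cm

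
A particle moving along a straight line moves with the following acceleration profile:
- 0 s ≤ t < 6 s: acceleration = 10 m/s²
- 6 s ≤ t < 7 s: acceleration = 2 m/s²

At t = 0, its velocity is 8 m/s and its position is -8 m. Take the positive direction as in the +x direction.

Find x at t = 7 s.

289 m

On each constant-a segment, Δv = aΔt and Δx = v₀Δt + ½aΔt²; chain segment to segment.
0–6 s: v starts 8 m/s; Δx = 8·6 + ½·10·6² = 228 m; v ends 68 m/s.
6–7 s: v starts 68 m/s; Δx = 68·1 + ½·2·1² = 69 m; v ends 70 m/s.
x(7) = -8 + Σ Δx = 289 m.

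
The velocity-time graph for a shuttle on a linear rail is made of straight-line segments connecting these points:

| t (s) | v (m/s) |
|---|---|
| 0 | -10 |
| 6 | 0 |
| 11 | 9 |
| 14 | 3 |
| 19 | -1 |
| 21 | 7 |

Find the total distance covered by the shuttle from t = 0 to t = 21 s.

Total distance travelled is ∫|v| dt — sum the magnitudes of each area piece.
0–6 s: |½(-10 + 0)(6)| = 30 m
6–11 s: |½(0 + 9)(5)| = 22.5 m
11–14 s: |½(9 + 3)(3)| = 18 m
14–19 s: v = 0 at t = 17.75 s; triangle areas 5.625 + 0.625 = 6.25 m
19–21 s: v = 0 at t = 19.25 s; triangle areas 0.125 + 6.125 = 6.25 m
Total distance = 83 m

83 m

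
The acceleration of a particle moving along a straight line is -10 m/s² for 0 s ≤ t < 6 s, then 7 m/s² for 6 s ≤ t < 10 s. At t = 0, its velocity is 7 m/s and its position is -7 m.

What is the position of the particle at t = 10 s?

-301 m

On each constant-a segment, Δv = aΔt and Δx = v₀Δt + ½aΔt²; chain segment to segment.
0–6 s: v starts 7 m/s; Δx = 7·6 + ½·-10·6² = -138 m; v ends -53 m/s.
6–10 s: v starts -53 m/s; Δx = -53·4 + ½·7·4² = -156 m; v ends -25 m/s.
x(10) = -7 + Σ Δx = -301 m.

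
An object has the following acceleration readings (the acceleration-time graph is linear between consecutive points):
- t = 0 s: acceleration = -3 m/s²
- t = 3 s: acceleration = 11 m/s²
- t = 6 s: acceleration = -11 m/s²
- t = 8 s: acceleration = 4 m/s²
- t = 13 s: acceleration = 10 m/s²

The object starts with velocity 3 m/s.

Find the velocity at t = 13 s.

Δv equals the area under the a-t graph; then v = v₀ + Δv.
0–3 s: ½(-3 + 11)(3) = 12 m/s
3–6 s: ½(11 + -11)(3) = 0 m/s
6–8 s: ½(-11 + 4)(2) = -7 m/s
8–13 s: ½(4 + 10)(5) = 35 m/s
Δv = 40 m/s, so v(13) = 3 + (40) = 43 m/s.

43 m/s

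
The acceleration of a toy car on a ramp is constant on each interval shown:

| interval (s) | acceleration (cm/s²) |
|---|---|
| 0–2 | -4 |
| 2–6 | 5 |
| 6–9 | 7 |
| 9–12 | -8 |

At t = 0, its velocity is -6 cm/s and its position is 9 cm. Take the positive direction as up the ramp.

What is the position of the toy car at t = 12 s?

67.5 cm

On each constant-a segment, Δv = aΔt and Δx = v₀Δt + ½aΔt²; chain segment to segment.
0–2 s: v starts -6 cm/s; Δx = -6·2 + ½·-4·2² = -20 cm; v ends -14 cm/s.
2–6 s: v starts -14 cm/s; Δx = -14·4 + ½·5·4² = -16 cm; v ends 6 cm/s.
6–9 s: v starts 6 cm/s; Δx = 6·3 + ½·7·3² = 49.5 cm; v ends 27 cm/s.
9–12 s: v starts 27 cm/s; Δx = 27·3 + ½·-8·3² = 45 cm; v ends 3 cm/s.
x(12) = 9 + Σ Δx = 67.5 cm.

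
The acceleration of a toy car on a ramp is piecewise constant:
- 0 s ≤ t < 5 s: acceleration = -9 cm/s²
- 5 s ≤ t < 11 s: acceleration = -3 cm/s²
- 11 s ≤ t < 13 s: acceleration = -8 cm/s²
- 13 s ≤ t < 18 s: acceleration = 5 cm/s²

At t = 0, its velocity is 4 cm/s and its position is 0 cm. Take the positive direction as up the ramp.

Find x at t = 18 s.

-839 cm

On each constant-a segment, Δv = aΔt and Δx = v₀Δt + ½aΔt²; chain segment to segment.
0–5 s: v starts 4 cm/s; Δx = 4·5 + ½·-9·5² = -92.5 cm; v ends -41 cm/s.
5–11 s: v starts -41 cm/s; Δx = -41·6 + ½·-3·6² = -300 cm; v ends -59 cm/s.
11–13 s: v starts -59 cm/s; Δx = -59·2 + ½·-8·2² = -134 cm; v ends -75 cm/s.
13–18 s: v starts -75 cm/s; Δx = -75·5 + ½·5·5² = -312.5 cm; v ends -50 cm/s.
x(18) = 0 + Σ Δx = -839 cm.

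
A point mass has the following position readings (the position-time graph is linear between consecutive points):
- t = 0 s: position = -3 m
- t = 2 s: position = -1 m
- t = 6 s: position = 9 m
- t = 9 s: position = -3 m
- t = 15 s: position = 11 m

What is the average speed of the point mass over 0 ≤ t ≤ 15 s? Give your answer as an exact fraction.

38/15 m/s

Average speed = (total path length)/(elapsed time); on a piecewise-linear x-t graph the path length is Σ|Δx|.
0–2 s: |Δx| = |-1 − -3| = 2 m
2–6 s: |Δx| = |9 − -1| = 10 m
6–9 s: |Δx| = |-3 − 9| = 12 m
9–15 s: |Δx| = |11 − -3| = 14 m
Total path = 38 m; average speed = 38/15 = 38/15 m/s.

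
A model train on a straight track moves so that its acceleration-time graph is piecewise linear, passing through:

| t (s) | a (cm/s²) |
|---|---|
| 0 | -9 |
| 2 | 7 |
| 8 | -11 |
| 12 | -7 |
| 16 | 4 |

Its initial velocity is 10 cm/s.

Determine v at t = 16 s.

-46 cm/s

Δv equals the area under the a-t graph; then v = v₀ + Δv.
0–2 s: ½(-9 + 7)(2) = -2 cm/s
2–8 s: ½(7 + -11)(6) = -12 cm/s
8–12 s: ½(-11 + -7)(4) = -36 cm/s
12–16 s: ½(-7 + 4)(4) = -6 cm/s
Δv = -56 cm/s, so v(16) = 10 + (-56) = -46 cm/s.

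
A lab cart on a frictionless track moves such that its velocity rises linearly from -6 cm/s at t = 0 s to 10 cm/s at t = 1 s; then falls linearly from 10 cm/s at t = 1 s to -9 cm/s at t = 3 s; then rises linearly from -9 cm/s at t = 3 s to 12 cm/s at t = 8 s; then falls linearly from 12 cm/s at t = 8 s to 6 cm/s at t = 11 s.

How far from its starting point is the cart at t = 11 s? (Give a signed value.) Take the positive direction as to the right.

Displacement is the signed area under the v-t curve.
0–1 s: ½(-6 + 10)(1) = 2 cm
1–3 s: ½(10 + -9)(2) = 1 cm
3–8 s: ½(-9 + 12)(5) = 7.5 cm
8–11 s: ½(12 + 6)(3) = 27 cm
Net displacement = 37.5 cm

37.5 cm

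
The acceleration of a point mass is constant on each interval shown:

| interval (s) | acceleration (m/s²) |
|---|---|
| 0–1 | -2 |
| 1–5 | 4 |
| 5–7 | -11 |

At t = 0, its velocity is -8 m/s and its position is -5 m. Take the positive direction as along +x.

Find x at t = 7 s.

On each constant-a segment, Δv = aΔt and Δx = v₀Δt + ½aΔt²; chain segment to segment.
0–1 s: v starts -8 m/s; Δx = -8·1 + ½·-2·1² = -9 m; v ends -10 m/s.
1–5 s: v starts -10 m/s; Δx = -10·4 + ½·4·4² = -8 m; v ends 6 m/s.
5–7 s: v starts 6 m/s; Δx = 6·2 + ½·-11·2² = -10 m; v ends -16 m/s.
x(7) = -5 + Σ Δx = -32 m.

-32 m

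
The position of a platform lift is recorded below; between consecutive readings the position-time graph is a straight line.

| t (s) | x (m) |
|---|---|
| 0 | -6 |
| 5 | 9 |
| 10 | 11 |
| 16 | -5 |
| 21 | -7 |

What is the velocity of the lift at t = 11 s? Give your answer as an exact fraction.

Velocity is the slope of the x-t graph on 10–16 s: (-5 − 11)/(16 − 10) = -8/3 m/s.

-8/3 m/s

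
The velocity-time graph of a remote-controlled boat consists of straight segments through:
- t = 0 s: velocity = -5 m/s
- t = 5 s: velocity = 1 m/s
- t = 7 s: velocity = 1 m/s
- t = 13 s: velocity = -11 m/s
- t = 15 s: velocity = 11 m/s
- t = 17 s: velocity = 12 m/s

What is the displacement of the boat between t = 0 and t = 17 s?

-15 m

Displacement is the signed area under the v-t curve.
0–5 s: ½(-5 + 1)(5) = -10 m
5–7 s: 1 × 2 = 2 m
7–13 s: ½(1 + -11)(6) = -30 m
13–15 s: ½(-11 + 11)(2) = 0 m
15–17 s: ½(11 + 12)(2) = 23 m
Net displacement = -15 m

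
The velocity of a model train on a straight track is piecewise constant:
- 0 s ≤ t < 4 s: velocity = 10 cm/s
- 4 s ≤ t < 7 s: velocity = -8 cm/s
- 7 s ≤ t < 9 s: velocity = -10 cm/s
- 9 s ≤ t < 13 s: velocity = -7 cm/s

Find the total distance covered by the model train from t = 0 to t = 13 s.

112 cm

Distance (not displacement) is the total path length: add the absolute areas under v-t.
0–4 s: |10| × 4 = 40 cm
4–7 s: |-8| × 3 = 24 cm
7–9 s: |-10| × 2 = 20 cm
9–13 s: |-7| × 4 = 28 cm
Total distance = 112 cm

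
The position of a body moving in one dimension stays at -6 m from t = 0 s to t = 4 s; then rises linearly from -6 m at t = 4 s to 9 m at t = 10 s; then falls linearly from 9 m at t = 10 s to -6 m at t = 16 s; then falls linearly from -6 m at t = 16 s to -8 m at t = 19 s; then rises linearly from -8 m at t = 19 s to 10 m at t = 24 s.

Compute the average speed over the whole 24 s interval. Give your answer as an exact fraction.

Average speed = (total path length)/(elapsed time); on a piecewise-linear x-t graph the path length is Σ|Δx|.
0–4 s: |Δx| = |-6 − -6| = 0 m
4–10 s: |Δx| = |9 − -6| = 15 m
10–16 s: |Δx| = |-6 − 9| = 15 m
16–19 s: |Δx| = |-8 − -6| = 2 m
19–24 s: |Δx| = |10 − -8| = 18 m
Total path = 50 m; average speed = 50/24 = 25/12 m/s.

25/12 m/s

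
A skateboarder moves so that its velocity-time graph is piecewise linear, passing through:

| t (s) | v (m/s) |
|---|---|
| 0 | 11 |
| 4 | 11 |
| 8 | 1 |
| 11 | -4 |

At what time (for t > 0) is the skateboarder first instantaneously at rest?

v changes sign on 8–11 s (from 1 to -4); the graph is linear there, so v = 0 at t = 8 + (-1)·(11 − 8)/(-4 − 1) = 8.6 s.

t = 8.6 s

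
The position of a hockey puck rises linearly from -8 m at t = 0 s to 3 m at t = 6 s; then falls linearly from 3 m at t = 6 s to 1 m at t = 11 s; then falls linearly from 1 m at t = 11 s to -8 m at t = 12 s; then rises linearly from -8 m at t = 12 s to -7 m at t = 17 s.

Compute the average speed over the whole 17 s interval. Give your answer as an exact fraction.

Average speed = (total path length)/(elapsed time); on a piecewise-linear x-t graph the path length is Σ|Δx|.
0–6 s: |Δx| = |3 − -8| = 11 m
6–11 s: |Δx| = |1 − 3| = 2 m
11–12 s: |Δx| = |-8 − 1| = 9 m
12–17 s: |Δx| = |-7 − -8| = 1 m
Total path = 23 m; average speed = 23/17 = 23/17 m/s.

23/17 m/s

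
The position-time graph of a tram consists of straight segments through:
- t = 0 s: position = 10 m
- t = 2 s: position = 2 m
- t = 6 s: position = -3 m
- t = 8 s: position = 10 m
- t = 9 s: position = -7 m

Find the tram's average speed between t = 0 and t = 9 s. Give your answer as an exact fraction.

Average speed = (total path length)/(elapsed time); on a piecewise-linear x-t graph the path length is Σ|Δx|.
0–2 s: |Δx| = |2 − 10| = 8 m
2–6 s: |Δx| = |-3 − 2| = 5 m
6–8 s: |Δx| = |10 − -3| = 13 m
8–9 s: |Δx| = |-7 − 10| = 17 m
Total path = 43 m; average speed = 43/9 = 43/9 m/s.

43/9 m/s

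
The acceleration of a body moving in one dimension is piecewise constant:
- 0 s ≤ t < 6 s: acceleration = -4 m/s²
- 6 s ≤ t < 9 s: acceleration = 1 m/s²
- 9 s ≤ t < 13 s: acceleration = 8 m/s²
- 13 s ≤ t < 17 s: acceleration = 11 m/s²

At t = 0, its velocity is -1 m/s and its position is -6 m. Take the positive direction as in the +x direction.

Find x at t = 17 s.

On each constant-a segment, Δv = aΔt and Δx = v₀Δt + ½aΔt²; chain segment to segment.
0–6 s: v starts -1 m/s; Δx = -1·6 + ½·-4·6² = -78 m; v ends -25 m/s.
6–9 s: v starts -25 m/s; Δx = -25·3 + ½·1·3² = -70.5 m; v ends -22 m/s.
9–13 s: v starts -22 m/s; Δx = -22·4 + ½·8·4² = -24 m; v ends 10 m/s.
13–17 s: v starts 10 m/s; Δx = 10·4 + ½·11·4² = 128 m; v ends 54 m/s.
x(17) = -6 + Σ Δx = -50.5 m.

-50.5 m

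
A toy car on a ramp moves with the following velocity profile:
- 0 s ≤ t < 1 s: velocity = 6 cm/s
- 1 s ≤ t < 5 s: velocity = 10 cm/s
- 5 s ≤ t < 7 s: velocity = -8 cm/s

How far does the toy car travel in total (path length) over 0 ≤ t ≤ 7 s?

Distance (not displacement) is the total path length: add the absolute areas under v-t.
0–1 s: |6| × 1 = 6 cm
1–5 s: |10| × 4 = 40 cm
5–7 s: |-8| × 2 = 16 cm
Total distance = 62 cm

62 cm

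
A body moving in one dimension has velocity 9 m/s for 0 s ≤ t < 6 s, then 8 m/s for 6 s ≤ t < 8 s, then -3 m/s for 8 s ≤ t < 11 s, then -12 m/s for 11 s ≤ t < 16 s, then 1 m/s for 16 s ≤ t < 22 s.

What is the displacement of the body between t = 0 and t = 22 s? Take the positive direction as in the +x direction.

7 m

Displacement is the signed area under the v-t curve.
0–6 s: 9 × 6 = 54 m
6–8 s: 8 × 2 = 16 m
8–11 s: -3 × 3 = -9 m
11–16 s: -12 × 5 = -60 m
16–22 s: 1 × 6 = 6 m
Net displacement = 7 m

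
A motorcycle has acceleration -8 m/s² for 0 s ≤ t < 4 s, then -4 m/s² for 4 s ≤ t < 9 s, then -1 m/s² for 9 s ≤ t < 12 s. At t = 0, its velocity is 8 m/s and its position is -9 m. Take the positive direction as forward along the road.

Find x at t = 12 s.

-347.5 m

On each constant-a segment, Δv = aΔt and Δx = v₀Δt + ½aΔt²; chain segment to segment.
0–4 s: v starts 8 m/s; Δx = 8·4 + ½·-8·4² = -32 m; v ends -24 m/s.
4–9 s: v starts -24 m/s; Δx = -24·5 + ½·-4·5² = -170 m; v ends -44 m/s.
9–12 s: v starts -44 m/s; Δx = -44·3 + ½·-1·3² = -136.5 m; v ends -47 m/s.
x(12) = -9 + Σ Δx = -347.5 m.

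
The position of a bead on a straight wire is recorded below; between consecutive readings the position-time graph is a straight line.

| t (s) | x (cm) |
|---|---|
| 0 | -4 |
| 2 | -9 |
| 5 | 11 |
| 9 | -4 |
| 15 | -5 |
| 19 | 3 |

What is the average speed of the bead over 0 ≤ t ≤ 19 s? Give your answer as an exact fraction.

49/19 cm/s

Average speed = (total path length)/(elapsed time); on a piecewise-linear x-t graph the path length is Σ|Δx|.
0–2 s: |Δx| = |-9 − -4| = 5 cm
2–5 s: |Δx| = |11 − -9| = 20 cm
5–9 s: |Δx| = |-4 − 11| = 15 cm
9–15 s: |Δx| = |-5 − -4| = 1 cm
15–19 s: |Δx| = |3 − -5| = 8 cm
Total path = 49 cm; average speed = 49/19 = 49/19 cm/s.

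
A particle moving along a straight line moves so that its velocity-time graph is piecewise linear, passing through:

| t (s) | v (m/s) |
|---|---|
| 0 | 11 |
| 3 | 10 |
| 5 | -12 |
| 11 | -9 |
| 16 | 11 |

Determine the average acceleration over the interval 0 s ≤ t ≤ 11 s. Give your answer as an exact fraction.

Average acceleration = Δv/Δt = (-9 − 11)/(11 − 0) = -20/11 m/s².

-20/11 m/s²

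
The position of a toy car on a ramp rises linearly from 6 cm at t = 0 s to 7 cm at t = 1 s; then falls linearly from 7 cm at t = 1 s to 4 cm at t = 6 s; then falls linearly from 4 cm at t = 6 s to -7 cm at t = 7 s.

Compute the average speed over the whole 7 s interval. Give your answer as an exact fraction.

Average speed = (total path length)/(elapsed time); on a piecewise-linear x-t graph the path length is Σ|Δx|.
0–1 s: |Δx| = |7 − 6| = 1 cm
1–6 s: |Δx| = |4 − 7| = 3 cm
6–7 s: |Δx| = |-7 − 4| = 11 cm
Total path = 15 cm; average speed = 15/7 = 15/7 cm/s.

15/7 cm/s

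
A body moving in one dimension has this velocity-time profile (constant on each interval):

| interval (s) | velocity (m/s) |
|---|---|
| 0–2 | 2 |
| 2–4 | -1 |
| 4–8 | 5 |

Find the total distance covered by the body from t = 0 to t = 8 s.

26 m

Total distance travelled is ∫|v| dt — sum the magnitudes of each area piece.
0–2 s: |2| × 2 = 4 m
2–4 s: |-1| × 2 = 2 m
4–8 s: |5| × 4 = 20 m
Total distance = 26 m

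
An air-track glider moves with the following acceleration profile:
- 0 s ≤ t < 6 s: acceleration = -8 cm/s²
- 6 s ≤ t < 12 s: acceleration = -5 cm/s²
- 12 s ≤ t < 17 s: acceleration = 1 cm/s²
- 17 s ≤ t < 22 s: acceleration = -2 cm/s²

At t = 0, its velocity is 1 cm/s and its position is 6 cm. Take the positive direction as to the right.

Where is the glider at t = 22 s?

-1261.5 cm

On each constant-a segment, Δv = aΔt and Δx = v₀Δt + ½aΔt²; chain segment to segment.
0–6 s: v starts 1 cm/s; Δx = 1·6 + ½·-8·6² = -138 cm; v ends -47 cm/s.
6–12 s: v starts -47 cm/s; Δx = -47·6 + ½·-5·6² = -372 cm; v ends -77 cm/s.
12–17 s: v starts -77 cm/s; Δx = -77·5 + ½·1·5² = -372.5 cm; v ends -72 cm/s.
17–22 s: v starts -72 cm/s; Δx = -72·5 + ½·-2·5² = -385 cm; v ends -82 cm/s.
x(22) = 6 + Σ Δx = -1261.5 cm.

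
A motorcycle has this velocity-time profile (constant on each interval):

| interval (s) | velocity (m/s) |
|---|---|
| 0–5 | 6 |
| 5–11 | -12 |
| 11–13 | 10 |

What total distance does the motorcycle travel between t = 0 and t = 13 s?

Total distance travelled is ∫|v| dt — sum the magnitudes of each area piece.
0–5 s: |6| × 5 = 30 m
5–11 s: |-12| × 6 = 72 m
11–13 s: |10| × 2 = 20 m
Total distance = 122 m

122 m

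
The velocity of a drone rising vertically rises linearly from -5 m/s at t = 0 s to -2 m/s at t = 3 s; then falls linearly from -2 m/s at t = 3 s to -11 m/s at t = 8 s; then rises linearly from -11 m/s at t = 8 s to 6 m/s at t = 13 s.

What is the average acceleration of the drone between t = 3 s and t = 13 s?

Average acceleration = Δv/Δt = (6 − -2)/(13 − 3) = 0.8 m/s².

0.8 m/s²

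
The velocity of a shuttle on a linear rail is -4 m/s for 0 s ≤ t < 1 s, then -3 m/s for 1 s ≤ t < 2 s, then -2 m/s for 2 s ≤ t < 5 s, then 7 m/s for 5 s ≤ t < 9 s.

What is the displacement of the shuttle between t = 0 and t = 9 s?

Net displacement equals the area under the velocity-time graph (areas below the axis count negative).
0–1 s: -4 × 1 = -4 m
1–2 s: -3 × 1 = -3 m
2–5 s: -2 × 3 = -6 m
5–9 s: 7 × 4 = 28 m
Net displacement = 15 m

15 m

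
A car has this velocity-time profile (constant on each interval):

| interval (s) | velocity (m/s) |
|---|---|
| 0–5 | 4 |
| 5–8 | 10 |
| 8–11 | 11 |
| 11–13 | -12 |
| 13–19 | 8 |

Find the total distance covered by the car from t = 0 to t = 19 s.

Total distance travelled is ∫|v| dt — sum the magnitudes of each area piece.
0–5 s: |4| × 5 = 20 m
5–8 s: |10| × 3 = 30 m
8–11 s: |11| × 3 = 33 m
11–13 s: |-12| × 2 = 24 m
13–19 s: |8| × 6 = 48 m
Total distance = 155 m

155 m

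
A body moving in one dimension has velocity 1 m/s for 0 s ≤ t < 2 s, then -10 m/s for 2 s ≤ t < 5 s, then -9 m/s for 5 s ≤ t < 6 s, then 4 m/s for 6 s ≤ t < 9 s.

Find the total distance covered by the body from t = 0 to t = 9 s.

Total distance travelled is ∫|v| dt — sum the magnitudes of each area piece.
0–2 s: |1| × 2 = 2 m
2–5 s: |-10| × 3 = 30 m
5–6 s: |-9| × 1 = 9 m
6–9 s: |4| × 3 = 12 m
Total distance = 53 m

53 m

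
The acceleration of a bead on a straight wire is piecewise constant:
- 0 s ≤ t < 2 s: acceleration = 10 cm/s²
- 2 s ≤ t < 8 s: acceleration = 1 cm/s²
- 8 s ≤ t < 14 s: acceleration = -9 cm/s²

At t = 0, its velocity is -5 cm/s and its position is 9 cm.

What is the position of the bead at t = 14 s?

On each constant-a segment, Δv = aΔt and Δx = v₀Δt + ½aΔt²; chain segment to segment.
0–2 s: v starts -5 cm/s; Δx = -5·2 + ½·10·2² = 10 cm; v ends 15 cm/s.
2–8 s: v starts 15 cm/s; Δx = 15·6 + ½·1·6² = 108 cm; v ends 21 cm/s.
8–14 s: v starts 21 cm/s; Δx = 21·6 + ½·-9·6² = -36 cm; v ends -33 cm/s.
x(14) = 9 + Σ Δx = 91 cm.

91 cm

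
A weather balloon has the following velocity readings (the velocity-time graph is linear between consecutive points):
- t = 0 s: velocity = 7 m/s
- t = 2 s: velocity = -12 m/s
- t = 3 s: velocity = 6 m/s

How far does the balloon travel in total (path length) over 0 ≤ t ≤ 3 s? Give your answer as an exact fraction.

Distance (not displacement) is the total path length: add the absolute areas under v-t.
0–2 s: v = 0 at t = 14/19 s; triangle areas 49/19 + 144/19 = 193/19 m
2–3 s: v = 0 at t = 8/3 s; triangle areas 4 + 1 = 5 m
Total distance = 288/19 m

288/19 m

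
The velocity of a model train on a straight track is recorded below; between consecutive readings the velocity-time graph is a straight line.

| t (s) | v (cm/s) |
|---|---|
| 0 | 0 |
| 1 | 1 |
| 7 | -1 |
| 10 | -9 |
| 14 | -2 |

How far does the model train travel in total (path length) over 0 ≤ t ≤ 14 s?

Distance (not displacement) is the total path length: add the absolute areas under v-t.
0–1 s: |½(0 + 1)(1)| = 0.5 cm
1–7 s: v = 0 at t = 4 s; triangle areas 1.5 + 1.5 = 3 cm
7–10 s: |½(-1 + -9)(3)| = 15 cm
10–14 s: |½(-9 + -2)(4)| = 22 cm
Total distance = 40.5 cm

40.5 cm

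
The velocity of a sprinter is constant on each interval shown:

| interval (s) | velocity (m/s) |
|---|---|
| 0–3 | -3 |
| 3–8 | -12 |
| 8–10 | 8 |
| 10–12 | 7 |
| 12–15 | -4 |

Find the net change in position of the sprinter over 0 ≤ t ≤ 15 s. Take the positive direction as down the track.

-51 m

Displacement is the signed area under the v-t curve.
0–3 s: -3 × 3 = -9 m
3–8 s: -12 × 5 = -60 m
8–10 s: 8 × 2 = 16 m
10–12 s: 7 × 2 = 14 m
12–15 s: -4 × 3 = -12 m
Net displacement = -51 m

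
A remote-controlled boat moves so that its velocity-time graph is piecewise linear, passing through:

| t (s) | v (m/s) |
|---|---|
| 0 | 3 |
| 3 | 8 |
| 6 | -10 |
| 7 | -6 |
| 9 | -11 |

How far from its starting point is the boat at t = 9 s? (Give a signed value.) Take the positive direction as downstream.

Displacement is the signed area under the v-t curve.
0–3 s: ½(3 + 8)(3) = 16.5 m
3–6 s: ½(8 + -10)(3) = -3 m
6–7 s: ½(-10 + -6)(1) = -8 m
7–9 s: ½(-6 + -11)(2) = -17 m
Net displacement = -11.5 m

-11.5 m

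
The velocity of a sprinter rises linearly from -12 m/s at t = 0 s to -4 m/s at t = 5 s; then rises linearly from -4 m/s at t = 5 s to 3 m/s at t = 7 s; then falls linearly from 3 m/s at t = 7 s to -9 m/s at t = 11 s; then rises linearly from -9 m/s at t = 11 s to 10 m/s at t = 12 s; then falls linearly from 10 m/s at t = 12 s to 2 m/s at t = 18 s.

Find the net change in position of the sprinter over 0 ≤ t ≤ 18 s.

-16.5 m

Displacement is the signed area under the v-t curve.
0–5 s: ½(-12 + -4)(5) = -40 m
5–7 s: ½(-4 + 3)(2) = -1 m
7–11 s: ½(3 + -9)(4) = -12 m
11–12 s: ½(-9 + 10)(1) = 0.5 m
12–18 s: ½(10 + 2)(6) = 36 m
Net displacement = -16.5 m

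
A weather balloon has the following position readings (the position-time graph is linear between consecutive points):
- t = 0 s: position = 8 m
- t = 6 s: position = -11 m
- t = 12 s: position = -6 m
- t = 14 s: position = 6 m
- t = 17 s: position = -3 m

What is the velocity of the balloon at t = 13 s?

6 m/s

Velocity is the slope of the x-t graph on 12–14 s: (6 − -6)/(14 − 12) = 6 m/s.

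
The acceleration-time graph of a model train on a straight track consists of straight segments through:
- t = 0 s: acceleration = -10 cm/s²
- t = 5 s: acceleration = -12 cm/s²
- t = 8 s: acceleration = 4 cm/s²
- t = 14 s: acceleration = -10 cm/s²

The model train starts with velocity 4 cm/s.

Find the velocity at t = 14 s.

-81 cm/s

Δv equals the area under the a-t graph; then v = v₀ + Δv.
0–5 s: ½(-10 + -12)(5) = -55 cm/s
5–8 s: ½(-12 + 4)(3) = -12 cm/s
8–14 s: ½(4 + -10)(6) = -18 cm/s
Δv = -85 cm/s, so v(14) = 4 + (-85) = -81 cm/s.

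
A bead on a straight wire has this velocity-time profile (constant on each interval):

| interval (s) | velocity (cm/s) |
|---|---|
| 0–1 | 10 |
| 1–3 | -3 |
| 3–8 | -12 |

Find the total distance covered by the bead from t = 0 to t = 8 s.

Distance (not displacement) is the total path length: add the absolute areas under v-t.
0–1 s: |10| × 1 = 10 cm
1–3 s: |-3| × 2 = 6 cm
3–8 s: |-12| × 5 = 60 cm
Total distance = 76 cm

76 cm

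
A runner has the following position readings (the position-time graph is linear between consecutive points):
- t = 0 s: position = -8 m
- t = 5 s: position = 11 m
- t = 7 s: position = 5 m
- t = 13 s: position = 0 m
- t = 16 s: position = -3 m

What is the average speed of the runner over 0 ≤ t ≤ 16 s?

2.0625 m/s

Average speed = (total path length)/(elapsed time); on a piecewise-linear x-t graph the path length is Σ|Δx|.
0–5 s: |Δx| = |11 − -8| = 19 m
5–7 s: |Δx| = |5 − 11| = 6 m
7–13 s: |Δx| = |0 − 5| = 5 m
13–16 s: |Δx| = |-3 − 0| = 3 m
Total path = 33 m; average speed = 33/16 = 2.0625 m/s.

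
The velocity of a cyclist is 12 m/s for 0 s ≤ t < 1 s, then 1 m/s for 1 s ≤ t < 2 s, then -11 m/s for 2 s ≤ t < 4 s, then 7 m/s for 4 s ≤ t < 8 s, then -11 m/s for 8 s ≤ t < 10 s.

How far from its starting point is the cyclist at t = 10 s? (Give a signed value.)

-3 m

Net displacement equals the area under the velocity-time graph (areas below the axis count negative).
0–1 s: 12 × 1 = 12 m
1–2 s: 1 × 1 = 1 m
2–4 s: -11 × 2 = -22 m
4–8 s: 7 × 4 = 28 m
8–10 s: -11 × 2 = -22 m
Net displacement = -3 m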